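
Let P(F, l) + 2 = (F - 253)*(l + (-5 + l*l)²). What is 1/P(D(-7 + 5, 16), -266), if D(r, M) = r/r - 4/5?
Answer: -1/1265441904210 ≈ -7.9024e-13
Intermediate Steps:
D(r, M) = ⅕ (D(r, M) = 1 - 4*⅕ = 1 - ⅘ = ⅕)
P(F, l) = -2 + (-253 + F)*(l + (-5 + l²)²) (P(F, l) = -2 + (F - 253)*(l + (-5 + l*l)²) = -2 + (-253 + F)*(l + (-5 + l²)²))
1/P(D(-7 + 5, 16), -266) = 1/(-2 - 253*(-266) - 253*(-5 + (-266)²)² + (⅕)*(-266) + (-5 + (-266)²)²/5) = 1/(-2 + 67298 - 253*(-5 + 70756)² - 266/5 + (-5 + 70756)²/5) = 1/(-2 + 67298 - 253*70751² - 266/5 + (⅕)*70751²) = 1/(-2 + 67298 - 253*5005704001 - 266/5 + (⅕)*5005704001) = 1/(-2 + 67298 - 1266443112253 - 266/5 + 5005704001/5) = 1/(-1265441904210) = -1/1265441904210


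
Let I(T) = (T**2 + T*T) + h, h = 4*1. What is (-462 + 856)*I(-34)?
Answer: 912504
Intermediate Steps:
h = 4
I(T) = 4 + 2*T**2 (I(T) = (T**2 + T*T) + 4 = (T**2 + T**2) + 4 = 2*T**2 + 4 = 4 + 2*T**2)
(-462 + 856)*I(-34) = (-462 + 856)*(4 + 2*(-34)**2) = 394*(4 + 2*1156) = 394*(4 + 2312) = 394*2316 = 912504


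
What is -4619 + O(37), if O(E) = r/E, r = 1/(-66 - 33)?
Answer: -16919398/3663 ≈ -4619.0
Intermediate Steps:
r = -1/99 (r = 1/(-99) = -1/99 ≈ -0.010101)
O(E) = -1/(99*E)
-4619 + O(37) = -4619 - 1/99/37 = -4619 - 1/99*1/37 = -4619 - 1/3663 = -16919398/3663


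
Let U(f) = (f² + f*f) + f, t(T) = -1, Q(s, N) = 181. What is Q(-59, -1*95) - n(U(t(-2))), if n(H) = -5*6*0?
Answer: 181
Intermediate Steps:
U(f) = f + 2*f² (U(f) = (f² + f²) + f = 2*f² + f = f + 2*f²)
n(H) = 0 (n(H) = -30*0 = 0)
Q(-59, -1*95) - n(U(t(-2))) = 181 - 1*0 = 181 + 0 = 181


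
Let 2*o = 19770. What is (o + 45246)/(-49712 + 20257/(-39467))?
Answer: -2175855177/1962003761 ≈ -1.1090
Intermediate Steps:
o = 9885 (o = (½)*19770 = 9885)
(o + 45246)/(-49712 + 20257/(-39467)) = (9885 + 45246)/(-49712 + 20257/(-39467)) = 55131/(-49712 + 20257*(-1/39467)) = 55131/(-49712 - 20257/39467) = 55131/(-1962003761/39467) = 55131*(-39467/1962003761) = -2175855177/1962003761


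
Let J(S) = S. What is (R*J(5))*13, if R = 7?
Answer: 455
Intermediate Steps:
(R*J(5))*13 = (7*5)*13 = 35*13 = 455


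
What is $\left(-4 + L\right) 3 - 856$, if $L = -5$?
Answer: $-883$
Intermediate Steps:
$\left(-4 + L\right) 3 - 856 = \left(-4 - 5\right) 3 - 856 = \left(-9\right) 3 - 856 = -27 - 856 = -883$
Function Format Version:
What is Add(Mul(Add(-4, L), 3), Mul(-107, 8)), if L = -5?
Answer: -883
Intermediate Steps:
Add(Mul(Add(-4, L), 3), Mul(-107, 8)) = Add(Mul(Add(-4, -5), 3), Mul(-107, 8)) = Add(Mul(-9, 3), -856) = Add(-27, -856) = -883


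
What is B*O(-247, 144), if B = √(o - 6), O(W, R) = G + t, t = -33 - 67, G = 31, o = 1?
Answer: -69*I*√5 ≈ -154.29*I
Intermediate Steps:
t = -100
O(W, R) = -69 (O(W, R) = 31 - 100 = -69)
B = I*√5 (B = √(1 - 6) = √(-5) = I*√5 ≈ 2.2361*I)
B*O(-247, 144) = (I*√5)*(-69) = -69*I*√5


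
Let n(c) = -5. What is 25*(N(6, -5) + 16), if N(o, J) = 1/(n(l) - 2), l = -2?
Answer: 2775/7 ≈ 396.43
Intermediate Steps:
N(o, J) = -⅐ (N(o, J) = 1/(-5 - 2) = 1/(-7) = -⅐)
25*(N(6, -5) + 16) = 25*(-⅐ + 16) = 25*(111/7) = 2775/7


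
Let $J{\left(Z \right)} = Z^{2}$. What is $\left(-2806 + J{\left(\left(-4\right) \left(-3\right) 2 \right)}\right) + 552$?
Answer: $-1678$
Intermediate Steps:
$\left(-2806 + J{\left(\left(-4\right) \left(-3\right) 2 \right)}\right) + 552 = \left(-2806 + \left(\left(-4\right) \left(-3\right) 2\right)^{2}\right) + 552 = \left(-2806 + \left(12 \cdot 2\right)^{2}\right) + 552 = \left(-2806 + 24^{2}\right) + 552 = \left(-2806 + 576\right) + 552 = -2230 + 552 = -1678$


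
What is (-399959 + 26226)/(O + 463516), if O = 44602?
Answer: -373733/508118 ≈ -0.73552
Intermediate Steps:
(-399959 + 26226)/(O + 463516) = (-399959 + 26226)/(44602 + 463516) = -373733/508118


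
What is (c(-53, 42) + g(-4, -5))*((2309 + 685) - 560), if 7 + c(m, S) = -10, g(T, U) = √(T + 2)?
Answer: -41378 + 2434*I*√2 ≈ -41378.0 + 3442.2*I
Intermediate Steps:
g(T, U) = √(2 + T)
c(m, S) = -17 (c(m, S) = -7 - 10 = -17)
(c(-53, 42) + g(-4, -5))*((2309 + 685) - 560) = (-17 + √(2 - 4))*((2309 + 685) - 560) = (-17 + √(-2))*(2994 - 560) = (-17 + I*√2)*2434 = -41378 + 2434*I*√2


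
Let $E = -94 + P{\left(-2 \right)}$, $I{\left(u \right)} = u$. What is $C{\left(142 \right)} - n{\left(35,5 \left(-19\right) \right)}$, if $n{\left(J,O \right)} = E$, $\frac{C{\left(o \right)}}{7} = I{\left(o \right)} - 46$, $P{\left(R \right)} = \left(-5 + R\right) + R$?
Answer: $775$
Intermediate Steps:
$P{\left(R \right)} = -5 + 2 R$
$C{\left(o \right)} = -322 + 7 o$ ($C{\left(o \right)} = 7 \left(o - 46\right) = 7 \left(-46 + o\right) = -322 + 7 o$)
$E = -103$ ($E = -94 + \left(-5 + 2 \left(-2\right)\right) = -94 - 9 = -103$)
$n{\left(J,O \right)} = -103$
$C{\left(142 \right)} - n{\left(35,5 \left(-19\right) \right)} = \left(-322 + 7 \cdot 142\right) - -103 = \left(-322 + 994\right) + 103 = 672 + 103 = 775$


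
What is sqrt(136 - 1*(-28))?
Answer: 2*sqrt(41) ≈ 12.806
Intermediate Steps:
sqrt(136 - 1*(-28)) = sqrt(136 + 28) = sqrt(164) = 2*sqrt(41)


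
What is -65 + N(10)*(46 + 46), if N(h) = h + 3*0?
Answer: 855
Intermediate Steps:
N(h) = h (N(h) = h + 0 = h)
-65 + N(10)*(46 + 46) = -65 + 10*(46 + 46) = -65 + 10*92 = -65 + 920 = 855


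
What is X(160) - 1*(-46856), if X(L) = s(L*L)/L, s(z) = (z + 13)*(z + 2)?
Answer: 331620493/80 ≈ 4.1453e+6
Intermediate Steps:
s(z) = (2 + z)*(13 + z) (s(z) = (13 + z)*(2 + z) = (2 + z)*(13 + z))
X(L) = (26 + L⁴ + 15*L²)/L (X(L) = (26 + (L*L)² + 15*(L*L))/L = (26 + (L²)² + 15*L²)/L = (26 + L⁴ + 15*L²)/L)
X(160) - 1*(-46856) = (160³ + 15*160 + 26/160) - 1*(-46856) = (4096000 + 2400 + 26*(1/160)) + 46856 = (4096000 + 2400 + 13/80) + 46856 = 327872013/80 + 46856 = 331620493/80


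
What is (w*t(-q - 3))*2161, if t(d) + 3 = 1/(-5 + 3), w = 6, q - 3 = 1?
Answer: -45381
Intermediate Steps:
q = 4 (q = 3 + 1 = 4)
t(d) = -7/2 (t(d) = -3 + 1/(-5 + 3) = -3 + 1/(-2) = -3 - 1/2 = -7/2)
(w*t(-q - 3))*2161 = (6*(-7/2))*2161 = -21*2161 = -45381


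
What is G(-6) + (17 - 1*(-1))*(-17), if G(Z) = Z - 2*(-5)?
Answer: -302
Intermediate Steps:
G(Z) = 10 + Z (G(Z) = Z + 10 = 10 + Z)
G(-6) + (17 - 1*(-1))*(-17) = (10 - 6) + (17 - 1*(-1))*(-17) = 4 + (17 + 1)*(-17) = 4 + 18*(-17) = 4 - 306 = -302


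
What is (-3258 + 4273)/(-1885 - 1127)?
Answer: -1015/3012 ≈ -0.33699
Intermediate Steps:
(-3258 + 4273)/(-1885 - 1127) = 1015/(-3012) = 1015*(-1/3012) = -1015/3012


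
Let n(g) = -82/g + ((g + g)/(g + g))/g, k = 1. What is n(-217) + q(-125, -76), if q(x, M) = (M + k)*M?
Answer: 1236981/217 ≈ 5700.4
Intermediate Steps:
q(x, M) = M*(1 + M) (q(x, M) = (M + 1)*M = (1 + M)*M = M*(1 + M))
n(g) = -81/g (n(g) = -82/g + ((2*g)/((2*g)))/g = -82/g + ((2*g)*(1/(2*g)))/g = -82/g + 1/g = -81/g)
n(-217) + q(-125, -76) = -81/(-217) - 76*(1 - 76) = -81*(-1/217) - 76*(-75) = 81/217 + 5700 = 1236981/217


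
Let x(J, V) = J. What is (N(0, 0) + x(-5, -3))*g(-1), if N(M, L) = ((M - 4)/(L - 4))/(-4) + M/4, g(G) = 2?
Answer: -21/2 ≈ -10.500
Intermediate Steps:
N(M, L) = M/4 - (-4 + M)/(4*(-4 + L)) (N(M, L) = ((-4 + M)/(-4 + L))*(-¼) + M*(¼) = ((-4 + M)/(-4 + L))*(-¼) + M/4 = -(-4 + M)/(4*(-4 + L)) + M/4 = M/4 - (-4 + M)/(4*(-4 + L)))
(N(0, 0) + x(-5, -3))*g(-1) = ((4 - 5*0 + 0*0)/(4*(-4 + 0)) - 5)*2 = ((¼)*(4 + 0 + 0)/(-4) - 5)*2 = ((¼)*(-¼)*4 - 5)*2 = (-¼ - 5)*2 = -21/4*2 = -21/2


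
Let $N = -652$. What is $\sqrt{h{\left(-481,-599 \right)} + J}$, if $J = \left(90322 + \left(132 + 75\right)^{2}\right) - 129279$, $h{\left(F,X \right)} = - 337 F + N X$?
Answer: $\sqrt{556537} \approx 746.01$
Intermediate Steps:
$h{\left(F,X \right)} = - 652 X - 337 F$ ($h{\left(F,X \right)} = - 337 F - 652 X = - 652 X - 337 F$)
$J = 3892$ ($J = \left(90322 + 207^{2}\right) - 129279 = \left(90322 + 42849\right) - 129279 = 133171 - 129279 = 3892$)
$\sqrt{h{\left(-481,-599 \right)} + J} = \sqrt{\left(\left(-652\right) \left(-599\right) - -162097\right) + 3892} = \sqrt{\left(390548 + 162097\right) + 3892} = \sqrt{552645 + 3892} = \sqrt{556537}$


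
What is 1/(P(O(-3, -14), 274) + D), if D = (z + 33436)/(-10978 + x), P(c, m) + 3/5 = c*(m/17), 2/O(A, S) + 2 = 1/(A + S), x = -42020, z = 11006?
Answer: -309155/5285222 ≈ -0.058494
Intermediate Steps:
O(A, S) = 2/(-2 + 1/(A + S))
P(c, m) = -3/5 + c*m/17 (P(c, m) = -3/5 + c*(m/17) = -3/5 + c*m/17)
D = -7407/8833 (D = (11006 + 33436)/(-10978 - 42020) = 44442/(-52998) = 44442*(-1/52998) = -7407/8833 ≈ -0.83856)
1/(P(O(-3, -14), 274) + D) = 1/((-3/5 + (1/17)*(2*(-1*(-3) - 1*(-14))/(-1 + 2*(-3) + 2*(-14)))*274) - 7407/8833) = 1/((-3/5 + (1/17)*(2*(3 + 14)/(-1 - 6 - 28))*274) - 7407/8833) = 1/((-3/5 + (1/17)*(2*17/(-35))*274) - 7407/8833) = 1/((-3/5 + (1/17)*(2*(-1/35)*17)*274) - 7407/8833) = 1/((-3/5 + (1/17)*(-34/35)*274) - 7407/8833) = 1/((-3/5 - 548/35) - 7407/8833) = 1/(-569/35 - 7407/8833) = 1/(-5285222/309155) = -309155/5285222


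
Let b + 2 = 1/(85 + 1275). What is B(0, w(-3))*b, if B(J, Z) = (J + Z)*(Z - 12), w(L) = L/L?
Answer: 29909/1360 ≈ 21.992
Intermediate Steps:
w(L) = 1
b = -2719/1360 (b = -2 + 1/(85 + 1275) = -2 + 1/1360 = -2719/1360 ≈ -1.9993)
B(J, Z) = (-12 + Z)*(J + Z) (B(J, Z) = (J + Z)*(-12 + Z) = (-12 + Z)*(J + Z))
B(0, w(-3))*b = (1**2 - 12*0 - 12*1 + 0*1)*(-2719/1360) = (1 + 0 - 12 + 0)*(-2719/1360) = -11*(-2719/1360) = 29909/1360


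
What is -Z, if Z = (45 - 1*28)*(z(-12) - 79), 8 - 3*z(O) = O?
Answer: 3689/3 ≈ 1229.7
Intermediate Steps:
z(O) = 8/3 - O/3
Z = -3689/3 (Z = (45 - 1*28)*((8/3 - 1/3*(-12)) - 79) = (45 - 28)*((8/3 + 4) - 79) = 17*(20/3 - 79) = 17*(-217/3) = -3689/3 ≈ -1229.7)
-Z = -1*(-3689/3) = 3689/3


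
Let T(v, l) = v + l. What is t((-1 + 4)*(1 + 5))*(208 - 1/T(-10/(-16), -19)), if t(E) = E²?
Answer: 3303072/49 ≈ 67410.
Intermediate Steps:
T(v, l) = l + v
t((-1 + 4)*(1 + 5))*(208 - 1/T(-10/(-16), -19)) = ((-1 + 4)*(1 + 5))²*(208 - 1/(-19 - 10/(-16))) = (3*6)²*(208 - 1/(-19 - 10*(-1/16))) = 18²*(208 - 1/(-19 + 5/8)) = 324*(208 - 1/(-147/8)) = 324*(208 - 1*(-8/147)) = 324*(208 + 8/147) = 324*(30584/147) = 3303072/49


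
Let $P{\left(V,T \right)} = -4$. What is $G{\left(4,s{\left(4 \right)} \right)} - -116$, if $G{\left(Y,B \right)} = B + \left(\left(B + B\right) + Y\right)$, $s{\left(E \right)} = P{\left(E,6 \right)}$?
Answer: $108$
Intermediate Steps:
$s{\left(E \right)} = -4$
$G{\left(Y,B \right)} = Y + 3 B$ ($G{\left(Y,B \right)} = B + \left(2 B + Y\right) = B + \left(Y + 2 B\right) = Y + 3 B$)
$G{\left(4,s{\left(4 \right)} \right)} - -116 = \left(4 + 3 \left(-4\right)\right) - -116 = \left(4 - 12\right) + 116 = -8 + 116 = 108$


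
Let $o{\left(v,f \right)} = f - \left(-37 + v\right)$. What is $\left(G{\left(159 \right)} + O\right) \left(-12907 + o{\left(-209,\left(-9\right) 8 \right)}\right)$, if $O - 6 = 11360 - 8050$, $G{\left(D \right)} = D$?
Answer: $-44247175$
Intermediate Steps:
$o{\left(v,f \right)} = 37 + f - v$ ($o{\left(v,f \right)} = f - \left(-37 + v\right) = 37 + f - v$)
$O = 3316$ ($O = 6 + \left(11360 - 8050\right) = 6 + 3310 = 3316$)
$\left(G{\left(159 \right)} + O\right) \left(-12907 + o{\left(-209,\left(-9\right) 8 \right)}\right) = \left(159 + 3316\right) \left(-12907 - -174\right) = 3475 \left(-12907 + \left(37 - 72 + 209\right)\right) = 3475 \left(-12907 + 174\right) = 3475 \left(-12733\right) = -44247175$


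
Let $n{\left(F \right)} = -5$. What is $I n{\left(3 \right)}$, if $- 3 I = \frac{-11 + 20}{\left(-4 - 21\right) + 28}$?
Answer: $5$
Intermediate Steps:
$I = -1$ ($I = - \frac{\left(-11 + 20\right) \frac{1}{\left(-4 - 21\right) + 28}}{3} = - \frac{9 \frac{1}{-25 + 28}}{3} = - \frac{9 \cdot \frac{1}{3}}{3} = \left(- \frac{1}{3}\right) 3 = -1$)
$I n{\left(3 \right)} = \left(-1\right) \left(-5\right) = 5$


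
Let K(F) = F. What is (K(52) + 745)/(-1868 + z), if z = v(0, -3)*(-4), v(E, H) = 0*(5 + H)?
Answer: -797/1868 ≈ -0.42666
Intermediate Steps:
v(E, H) = 0
z = 0 (z = 0*(-4) = 0)
(K(52) + 745)/(-1868 + z) = (52 + 745)/(-1868 + 0) = 797/(-1868) = 797*(-1/1868) = -797/1868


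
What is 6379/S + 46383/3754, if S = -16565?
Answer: 744387629/62185010 ≈ 11.971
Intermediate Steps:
6379/S + 46383/3754 = 6379/(-16565) + 46383/3754 = 6379*(-1/16565) + 46383*(1/3754) = -6379/16565 + 46383/3754 = 744387629/62185010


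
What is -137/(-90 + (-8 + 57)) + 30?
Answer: 1367/41 ≈ 33.341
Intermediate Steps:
-137/(-90 + (-8 + 57)) + 30 = -137/(-90 + 49) + 30 = -137/(-41) + 30 = -1/41*(-137) + 30 = 137/41 + 30 = 1367/41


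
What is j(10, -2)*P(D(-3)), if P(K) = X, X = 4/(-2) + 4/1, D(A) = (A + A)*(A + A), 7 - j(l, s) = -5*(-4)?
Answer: -26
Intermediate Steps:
j(l, s) = -13 (j(l, s) = 7 - (-5)*(-4) = 7 - 1*20 = 7 - 20 = -13)
D(A) = 4*A² (D(A) = (2*A)*(2*A) = 4*A²)
X = 2 (X = 4*(-½) + 4*1 = -2 + 4 = 2)
P(K) = 2
j(10, -2)*P(D(-3)) = -13*2 = -26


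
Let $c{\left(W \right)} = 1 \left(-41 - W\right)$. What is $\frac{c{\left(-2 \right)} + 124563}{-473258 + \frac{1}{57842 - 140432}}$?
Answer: $- \frac{10284437160}{39086378221} \approx -0.26312$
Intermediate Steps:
$c{\left(W \right)} = -41 - W$
$\frac{c{\left(-2 \right)} + 124563}{-473258 + \frac{1}{57842 - 140432}} = \frac{\left(-41 - -2\right) + 124563}{-473258 + \frac{1}{57842 - 140432}} = \frac{\left(-41 + 2\right) + 124563}{-473258 + \frac{1}{-82590}} = \frac{-39 + 124563}{-473258 - \frac{1}{82590}} = \frac{124524}{- \frac{39086378221}{82590}} = 124524 \left(- \frac{82590}{39086378221}\right) = - \frac{10284437160}{39086378221}$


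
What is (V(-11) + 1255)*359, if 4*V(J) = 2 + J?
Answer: 1798949/4 ≈ 4.4974e+5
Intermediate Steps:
V(J) = ½ + J/4 (V(J) = (2 + J)/4 = ½ + J/4)
(V(-11) + 1255)*359 = ((½ + (¼)*(-11)) + 1255)*359 = ((½ - 11/4) + 1255)*359 = (-9/4 + 1255)*359 = (5011/4)*359 = 1798949/4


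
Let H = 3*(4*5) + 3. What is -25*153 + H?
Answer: -3762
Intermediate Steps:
H = 63 (H = 3*20 + 3 = 60 + 3 = 63)
-25*153 + H = -25*153 + 63 = -3825 + 63 = -3762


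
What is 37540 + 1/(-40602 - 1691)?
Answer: 1587679219/42293 ≈ 37540.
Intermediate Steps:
37540 + 1/(-40602 - 1691) = 37540 + 1/(-42293) = 37540 - 1/42293 = 1587679219/42293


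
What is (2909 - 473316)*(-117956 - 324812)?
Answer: 208281166576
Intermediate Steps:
(2909 - 473316)*(-117956 - 324812) = -470407*(-442768) = 208281166576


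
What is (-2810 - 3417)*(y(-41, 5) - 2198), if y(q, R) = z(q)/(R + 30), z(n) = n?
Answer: 479298417/35 ≈ 1.3694e+7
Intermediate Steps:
y(q, R) = q/(30 + R) (y(q, R) = q/(R + 30) = q/(30 + R))
(-2810 - 3417)*(y(-41, 5) - 2198) = (-2810 - 3417)*(-41/(30 + 5) - 2198) = -6227*(-41/35 - 2198) = -6227*(-76971/35) = 479298417/35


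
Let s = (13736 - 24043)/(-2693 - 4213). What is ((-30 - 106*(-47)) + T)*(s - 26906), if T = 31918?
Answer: -1141756540705/1151 ≈ -9.9197e+8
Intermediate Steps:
s = 10307/6906 (s = -10307/(-6906) = -10307*(-1/6906) = 10307/6906 ≈ 1.4925)
((-30 - 106*(-47)) + T)*(s - 26906) = ((-30 - 106*(-47)) + 31918)*(10307/6906 - 26906) = ((-30 + 4982) + 31918)*(-185802529/6906) = (4952 + 31918)*(-185802529/6906) = 36870*(-185802529/6906) = -1141756540705/1151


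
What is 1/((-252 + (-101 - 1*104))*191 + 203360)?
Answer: 1/116073 ≈ 8.6153e-6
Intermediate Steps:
1/((-252 + (-101 - 1*104))*191 + 203360) = 1/((-252 + (-101 - 104))*191 + 203360) = 1/((-252 - 205)*191 + 203360) = 1/(-457*191 + 203360) = 1/(-87287 + 203360) = 1/116073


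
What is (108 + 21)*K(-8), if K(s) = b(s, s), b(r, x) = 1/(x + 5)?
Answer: -43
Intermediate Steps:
b(r, x) = 1/(5 + x)
K(s) = 1/(5 + s)
(108 + 21)*K(-8) = (108 + 21)/(5 - 8) = 129/(-3) = 129*(-⅓) = -43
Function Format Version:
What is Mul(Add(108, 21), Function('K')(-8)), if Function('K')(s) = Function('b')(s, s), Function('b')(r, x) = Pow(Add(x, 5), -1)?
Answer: -43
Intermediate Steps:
Function('b')(r, x) = Pow(Add(5, x), -1)
Function('K')(s) = Pow(Add(5, s), -1)
Mul(Add(108, 21), Function('K')(-8)) = Mul(Add(108, 21), Pow(Add(5, -8), -1)) = Mul(129, Pow(-3, -1)) = Mul(129, Rational(-1, 3)) = -43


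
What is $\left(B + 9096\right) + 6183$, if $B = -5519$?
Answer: $9760$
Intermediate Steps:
$\left(B + 9096\right) + 6183 = \left(-5519 + 9096\right) + 6183 = 3577 + 6183 = 9760$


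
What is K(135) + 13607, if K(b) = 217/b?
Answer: 1837162/135 ≈ 13609.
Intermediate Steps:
K(135) + 13607 = 217/135 + 13607 = 1837162/135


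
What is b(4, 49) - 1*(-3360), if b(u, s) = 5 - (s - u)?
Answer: 3320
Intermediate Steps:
b(u, s) = 5 + u - s (b(u, s) = 5 + (u - s) = 5 + u - s)
b(4, 49) - 1*(-3360) = (5 + 4 - 1*49) - 1*(-3360) = (5 + 4 - 49) + 3360 = -40 + 3360 = 3320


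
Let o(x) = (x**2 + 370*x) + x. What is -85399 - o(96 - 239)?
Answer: -52795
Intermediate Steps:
o(x) = x**2 + 371*x
-85399 - o(96 - 239) = -85399 - (96 - 239)*(371 + (96 - 239)) = -85399 - (-143)*(371 - 143) = -85399 - (-143)*228 = -85399 - 1*(-32604) = -85399 + 32604 = -52795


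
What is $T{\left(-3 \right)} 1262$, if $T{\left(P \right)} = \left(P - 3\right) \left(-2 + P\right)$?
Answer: $37860$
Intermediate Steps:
$T{\left(P \right)} = \left(-3 + P\right) \left(-2 + P\right)$
$T{\left(-3 \right)} 1262 = \left(6 + \left(-3\right)^{2} - -15\right) 1262 = \left(6 + 9 + 15\right) 1262 = 30 \cdot 1262 = 37860$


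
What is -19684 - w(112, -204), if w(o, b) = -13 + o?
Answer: -19783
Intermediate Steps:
-19684 - w(112, -204) = -19684 - (-13 + 112) = -19684 - 1*99 = -19684 - 99 = -19783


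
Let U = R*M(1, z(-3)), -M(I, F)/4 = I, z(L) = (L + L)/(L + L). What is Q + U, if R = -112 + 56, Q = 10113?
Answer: 10337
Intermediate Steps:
z(L) = 1 (z(L) = (2*L)/((2*L)) = (2*L)*(1/(2*L)) = 1)
M(I, F) = -4*I
R = -56
U = 224 (U = -(-224) = -56*(-4) = 224)
Q + U = 10113 + 224 = 10337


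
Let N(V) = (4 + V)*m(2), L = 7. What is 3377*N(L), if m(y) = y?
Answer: 74294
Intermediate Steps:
N(V) = 8 + 2*V (N(V) = (4 + V)*2 = 8 + 2*V)
3377*N(L) = 3377*(8 + 2*7) = 3377*(8 + 14) = 3377*22 = 74294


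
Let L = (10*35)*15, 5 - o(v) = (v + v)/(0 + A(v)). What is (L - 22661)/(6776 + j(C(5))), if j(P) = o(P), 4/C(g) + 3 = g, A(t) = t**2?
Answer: -17411/6780 ≈ -2.5680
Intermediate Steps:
C(g) = 4/(-3 + g)
o(v) = 5 - 2/v (o(v) = 5 - (v + v)/(0 + v**2) = 5 - 2*v/(v**2) = 5 - 2*v/v**2 = 5 - 2/v)
j(P) = 5 - 2/P
L = 5250 (L = 350*15 = 5250)
(L - 22661)/(6776 + j(C(5))) = (5250 - 22661)/(6776 + (5 - 2/(4/(-3 + 5)))) = -17411/(6776 + (5 - 2/(4/2))) = -17411/(6776 + (5 - 2/(4*(1/2)))) = -17411/(6776 + (5 - 2/2)) = -17411/(6776 + (5 - 2*1/2)) = -17411/(6776 + (5 - 1)) = -17411/(6776 + 4) = -17411/6780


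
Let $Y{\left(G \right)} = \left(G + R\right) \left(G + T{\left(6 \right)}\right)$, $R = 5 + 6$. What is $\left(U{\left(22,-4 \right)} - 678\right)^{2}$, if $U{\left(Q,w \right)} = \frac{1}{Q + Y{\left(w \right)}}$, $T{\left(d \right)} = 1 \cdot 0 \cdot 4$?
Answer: $\frac{16556761}{36} \approx 4.5991 \cdot 10^{5}$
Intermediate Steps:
$T{\left(d \right)} = 0$ ($T{\left(d \right)} = 0 \cdot 4 = 0$)
$R = 11$
$Y{\left(G \right)} = G \left(11 + G\right)$ ($Y{\left(G \right)} = \left(G + 11\right) \left(G + 0\right) = \left(11 + G\right) G = G \left(11 + G\right)$)
$U{\left(Q,w \right)} = \frac{1}{Q + w \left(11 + w\right)}$
$\left(U{\left(22,-4 \right)} - 678\right)^{2} = \left(\frac{1}{22 + \left(-4\right)^{2} + 11 \left(-4\right)} - 678\right)^{2} = \left(\frac{1}{22 + 16 - 44} - 678\right)^{2} = \left(\frac{1}{-6} - 678\right)^{2} = \left(- \frac{1}{6} - 678\right)^{2} = \left(- \frac{4069}{6}\right)^{2} = \frac{16556761}{36}$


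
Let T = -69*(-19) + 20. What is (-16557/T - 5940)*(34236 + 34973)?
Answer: -548321936673/1331 ≈ -4.1196e+8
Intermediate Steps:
T = 1331 (T = 1311 + 20 = 1331)
(-16557/T - 5940)*(34236 + 34973) = (-16557/1331 - 5940)*(34236 + 34973) = (-16557*1/1331 - 5940)*69209 = (-16557/1331 - 5940)*69209 = -7922697/1331*69209 = -548321936673/1331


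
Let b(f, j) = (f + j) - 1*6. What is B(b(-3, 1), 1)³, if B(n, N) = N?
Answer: 1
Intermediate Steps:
b(f, j) = -6 + f + j (b(f, j) = (f + j) - 6 = -6 + f + j)
B(b(-3, 1), 1)³ = 1³ = 1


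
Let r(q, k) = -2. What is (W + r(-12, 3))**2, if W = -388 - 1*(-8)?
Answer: 145924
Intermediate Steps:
W = -380 (W = -388 + 8 = -380)
(W + r(-12, 3))**2 = (-380 - 2)**2 = (-382)**2 = 145924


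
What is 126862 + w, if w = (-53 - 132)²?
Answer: 161087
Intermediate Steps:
w = 34225 (w = (-185)² = 34225)
126862 + w = 126862 + 34225 = 161087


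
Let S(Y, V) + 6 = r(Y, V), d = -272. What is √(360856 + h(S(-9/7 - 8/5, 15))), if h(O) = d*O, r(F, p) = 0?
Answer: 2*√90622 ≈ 602.07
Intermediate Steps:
S(Y, V) = -6 (S(Y, V) = -6 + 0 = -6)
h(O) = -272*O
√(360856 + h(S(-9/7 - 8/5, 15))) = √(360856 - 272*(-6)) = √(360856 + 1632) = √362488 = 2*√90622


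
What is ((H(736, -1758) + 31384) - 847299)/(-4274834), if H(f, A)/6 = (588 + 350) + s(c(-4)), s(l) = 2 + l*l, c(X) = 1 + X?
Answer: 810221/4274834 ≈ 0.18953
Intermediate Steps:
s(l) = 2 + l²
H(f, A) = 5694 (H(f, A) = 6*((588 + 350) + (2 + (1 - 4)²)) = 6*(938 + (2 + (-3)²)) = 6*(938 + (2 + 9)) = 6*(938 + 11) = 6*949 = 5694)
((H(736, -1758) + 31384) - 847299)/(-4274834) = ((5694 + 31384) - 847299)/(-4274834) = (37078 - 847299)*(-1/4274834) = -810221*(-1/4274834) = 810221/4274834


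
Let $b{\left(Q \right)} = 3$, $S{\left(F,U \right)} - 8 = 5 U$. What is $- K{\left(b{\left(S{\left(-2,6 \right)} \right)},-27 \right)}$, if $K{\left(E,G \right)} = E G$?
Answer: $81$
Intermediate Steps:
$S{\left(F,U \right)} = 8 + 5 U$
$- K{\left(b{\left(S{\left(-2,6 \right)} \right)},-27 \right)} = - 3 \left(-27\right) = \left(-1\right) \left(-81\right) = 81$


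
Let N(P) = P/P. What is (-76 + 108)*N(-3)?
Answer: 32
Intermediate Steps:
N(P) = 1
(-76 + 108)*N(-3) = (-76 + 108)*1 = 32*1 = 32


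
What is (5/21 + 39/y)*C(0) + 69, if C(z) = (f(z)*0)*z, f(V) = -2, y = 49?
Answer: 69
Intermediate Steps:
C(z) = 0 (C(z) = (-2*0)*z = 0*z = 0)
(5/21 + 39/y)*C(0) + 69 = (5/21 + 39/49)*0 + 69 = (152/147)*0 + 69 = 0 + 69 = 69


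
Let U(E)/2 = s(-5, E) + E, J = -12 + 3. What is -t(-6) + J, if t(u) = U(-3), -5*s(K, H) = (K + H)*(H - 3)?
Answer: 81/5 ≈ 16.200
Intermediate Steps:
s(K, H) = -(-3 + H)*(H + K)/5 (s(K, H) = -(K + H)*(H - 3)/5 = -(H + K)*(-3 + H)/5 = -(-3 + H)*(H + K)/5)
J = -9
U(E) = -6 - 2*E**2/5 + 26*E/5 (U(E) = 2*((-E**2/5 + 3*E/5 + (3/5)*(-5) - 1/5*E*(-5)) + E) = 2*((-E**2/5 + 3*E/5 - 3 + E) + E) = 2*((-3 - E**2/5 + 8*E/5) + E) = 2*(-3 - E**2/5 + 13*E/5) = -6 - 2*E**2/5 + 26*E/5)
t(u) = -126/5 (t(u) = -6 - 2/5*(-3)**2 + (26/5)*(-3) = -6 - 2/5*9 - 78/5 = -6 - 18/5 - 78/5 = -126/5)
-t(-6) + J = -1*(-126/5) - 9 = 126/5 - 9 = 81/5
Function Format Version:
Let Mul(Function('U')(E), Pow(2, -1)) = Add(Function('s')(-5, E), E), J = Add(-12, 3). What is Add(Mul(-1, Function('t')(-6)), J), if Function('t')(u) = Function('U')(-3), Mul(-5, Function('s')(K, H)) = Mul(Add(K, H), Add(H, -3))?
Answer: Rational(81, 5) ≈ 16.200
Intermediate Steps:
Function('s')(K, H) = Mul(Rational(-1, 5), Add(-3, H), Add(H, K)) (Function('s')(K, H) = Mul(Rational(-1, 5), Mul(Add(K, H), Add(H, -3))) = Mul(Rational(-1, 5), Mul(Add(H, K), Add(-3, H))) = Mul(Rational(-1, 5), Mul(Add(-3, H), Add(H, K))) = Mul(Rational(-1, 5), Add(-3, H), Add(H, K)))
J = -9
Function('U')(E) = Add(-6, Mul(Rational(-2, 5), Pow(E, 2)), Mul(Rational(26, 5), E)) (Function('U')(E) = Mul(2, Add(Add(Mul(Rational(-1, 5), Pow(E, 2)), Mul(Rational(3, 5), E), Mul(Rational(3, 5), -5), Mul(Rational(-1, 5), E, -5)), E)) = Mul(2, Add(Add(Mul(Rational(-1, 5), Pow(E, 2)), Mul(Rational(3, 5), E), -3, E), E)) = Mul(2, Add(Add(-3, Mul(Rational(-1, 5), Pow(E, 2)), Mul(Rational(8, 5), E)), E)) = Mul(2, Add(-3, Mul(Rational(-1, 5), Pow(E, 2)), Mul(Rational(13, 5), E))) = Add(-6, Mul(Rational(-2, 5), Pow(E, 2)), Mul(Rational(26, 5), E)))
Function('t')(u) = Rational(-126, 5) (Function('t')(u) = Add(-6, Mul(Rational(-2, 5), Pow(-3, 2)), Mul(Rational(26, 5), -3)) = Add(-6, Mul(Rational(-2, 5), 9), Rational(-78, 5)) = Add(-6, Rational(-18, 5), Rational(-78, 5)) = Rational(-126, 5))
Add(Mul(-1, Function('t')(-6)), J) = Add(Mul(-1, Rational(-126, 5)), -9) = Add(Rational(126, 5), -9) = Rational(81, 5)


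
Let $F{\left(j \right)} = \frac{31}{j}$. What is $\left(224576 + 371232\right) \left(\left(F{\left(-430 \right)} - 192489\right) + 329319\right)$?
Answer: $\frac{407621828432}{5} \approx 8.1524 \cdot 10^{10}$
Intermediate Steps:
$\left(224576 + 371232\right) \left(\left(F{\left(-430 \right)} - 192489\right) + 329319\right) = \left(224576 + 371232\right) \left(\left(\frac{31}{-430} - 192489\right) + 329319\right) = 595808 \left(\left(31 \left(- \frac{1}{430}\right) - 192489\right) + 329319\right) = 595808 \left(\left(- \frac{31}{430} - 192489\right) + 329319\right) = 595808 \left(- \frac{82770301}{430} + 329319\right) = 595808 \cdot \frac{58836869}{430} = \frac{407621828432}{5}$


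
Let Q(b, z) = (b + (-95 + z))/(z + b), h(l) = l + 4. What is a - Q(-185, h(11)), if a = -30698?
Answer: -1043785/34 ≈ -30700.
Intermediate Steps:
h(l) = 4 + l
Q(b, z) = (-95 + b + z)/(b + z)
a - Q(-185, h(11)) = -30698 - (-95 - 185 + (4 + 11))/(-185 + (4 + 11)) = -30698 - (-95 - 185 + 15)/(-185 + 15) = -30698 - (-265)/(-170) = -30698 - (-1)*(-265)/170 = -30698 - 1*53/34 = -30698 - 53/34 = -1043785/34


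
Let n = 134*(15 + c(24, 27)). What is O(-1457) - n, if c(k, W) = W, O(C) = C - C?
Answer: -5628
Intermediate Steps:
O(C) = 0
n = 5628 (n = 134*(15 + 27) = 134*42 = 5628)
O(-1457) - n = 0 - 1*5628 = 0 - 5628 = -5628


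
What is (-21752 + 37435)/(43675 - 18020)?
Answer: 15683/25655 ≈ 0.61130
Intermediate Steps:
(-21752 + 37435)/(43675 - 18020) = 15683/25655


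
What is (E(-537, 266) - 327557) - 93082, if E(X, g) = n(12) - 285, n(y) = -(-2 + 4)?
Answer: -420926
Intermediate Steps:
n(y) = -2 (n(y) = -1*2 = -2)
E(X, g) = -287 (E(X, g) = -2 - 285 = -287)
(E(-537, 266) - 327557) - 93082 = (-287 - 327557) - 93082 = -327844 - 93082 = -420926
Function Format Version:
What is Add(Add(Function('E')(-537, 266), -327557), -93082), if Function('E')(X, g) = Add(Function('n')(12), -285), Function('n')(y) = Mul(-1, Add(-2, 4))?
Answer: -420926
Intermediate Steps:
Function('n')(y) = -2 (Function('n')(y) = Mul(-1, 2) = -2)
Function('E')(X, g) = -287 (Function('E')(X, g) = Add(-2, -285) = -287)
Add(Add(Function('E')(-537, 266), -327557), -93082) = Add(Add(-287, -327557), -93082) = Add(-327844, -93082) = -420926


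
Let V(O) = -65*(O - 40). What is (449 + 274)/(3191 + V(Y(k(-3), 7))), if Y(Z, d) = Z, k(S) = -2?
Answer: 723/5921 ≈ 0.12211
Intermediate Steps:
V(O) = 2600 - 65*O (V(O) = -65*(-40 + O) = 2600 - 65*O)
(449 + 274)/(3191 + V(Y(k(-3), 7))) = (449 + 274)/(3191 + (2600 - 65*(-2))) = 723/(3191 + (2600 + 130)) = 723/(3191 + 2730) = 723/5921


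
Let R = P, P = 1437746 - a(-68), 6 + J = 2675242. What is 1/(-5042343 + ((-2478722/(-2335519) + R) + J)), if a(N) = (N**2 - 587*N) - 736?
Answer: -2335519/2272842868913 ≈ -1.0276e-6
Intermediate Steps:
a(N) = -736 + N**2 - 587*N
J = 2675236 (J = -6 + 2675242 = 2675236)
P = 1393942 (P = 1437746 - (-736 + (-68)**2 - 587*(-68)) = 1437746 - (-736 + 4624 + 39916) = 1437746 - 1*43804 = 1437746 - 43804 = 1393942)
R = 1393942
1/(-5042343 + ((-2478722/(-2335519) + R) + J)) = 1/(-5042343 + ((-2478722/(-2335519) + 1393942) + 2675236)) = 1/(-5042343 + ((-2478722*(-1/2335519) + 1393942) + 2675236)) = 1/(-5042343 + ((2478722/2335519 + 1393942) + 2675236)) = 1/(-5042343 + (3255580504620/2335519 + 2675236)) = 1/(-5042343 + 9503645012104/2335519) = 1/(-2272842868913/2335519) = -2335519/2272842868913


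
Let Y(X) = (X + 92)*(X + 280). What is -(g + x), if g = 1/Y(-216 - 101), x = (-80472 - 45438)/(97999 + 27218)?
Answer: 116452837/115825725 ≈ 1.0054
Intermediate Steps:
Y(X) = (92 + X)*(280 + X)
x = -13990/13913 (x = -125910/125217 = -125910*1/125217 = -13990/13913 ≈ -1.0055)
g = 1/8325 (g = 1/(25760 + (-216 - 101)² + 372*(-216 - 101)) = 1/(25760 + (-317)² + 372*(-317)) = 1/(25760 + 100489 - 117924) = 1/8325 ≈ 0.00012012)
-(g + x) = -(1/8325 - 13990/13913) = -1*(-116452837/115825725) = 116452837/115825725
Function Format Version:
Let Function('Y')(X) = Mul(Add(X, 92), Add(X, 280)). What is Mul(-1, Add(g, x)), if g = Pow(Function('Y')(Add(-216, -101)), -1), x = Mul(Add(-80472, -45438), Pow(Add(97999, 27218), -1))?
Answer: Rational(116452837, 115825725) ≈ 1.0054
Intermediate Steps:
Function('Y')(X) = Mul(Add(92, X), Add(280, X))
x = Rational(-13990, 13913) (x = Mul(-125910, Pow(125217, -1)) = Mul(-125910, Rational(1, 125217)) = Rational(-13990, 13913) ≈ -1.0055)
g = Rational(1, 8325) (g = Pow(Add(25760, Pow(Add(-216, -101), 2), Mul(372, Add(-216, -101))), -1) = Pow(Add(25760, Pow(-317, 2), Mul(372, -317)), -1) = Pow(Add(25760, 100489, -117924), -1) = Pow(8325, -1) = Rational(1, 8325) ≈ 0.00012012)
Mul(-1, Add(g, x)) = Mul(-1, Add(Rational(1, 8325), Rational(-13990, 13913))) = Mul(-1, Rational(-116452837, 115825725)) = Rational(116452837, 115825725)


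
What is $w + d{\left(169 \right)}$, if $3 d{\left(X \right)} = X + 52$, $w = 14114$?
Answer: $\frac{42563}{3} \approx 14188.0$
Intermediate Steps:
$d{\left(X \right)} = \frac{52}{3} + \frac{X}{3}$ ($d{\left(X \right)} = \frac{X + 52}{3} = \frac{52 + X}{3} = \frac{52}{3} + \frac{X}{3}$)
$w + d{\left(169 \right)} = 14114 + \left(\frac{52}{3} + \frac{1}{3} \cdot 169\right) = 14114 + \left(\frac{52}{3} + \frac{169}{3}\right) = 14114 + \frac{221}{3} = \frac{42563}{3}$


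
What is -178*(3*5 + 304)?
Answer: -56782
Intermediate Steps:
-178*(3*5 + 304) = -178*(15 + 304) = -178*319 = -56782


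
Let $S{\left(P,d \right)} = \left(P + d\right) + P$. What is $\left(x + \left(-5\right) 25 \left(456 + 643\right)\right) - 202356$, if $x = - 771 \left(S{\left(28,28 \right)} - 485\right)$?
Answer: $-30560$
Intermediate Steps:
$S{\left(P,d \right)} = d + 2 P$
$x = 309171$ ($x = - 771 \left(\left(28 + 2 \cdot 28\right) - 485\right) = - 771 \left(\left(28 + 56\right) - 485\right) = - 771 \left(84 - 485\right) = \left(-771\right) \left(-401\right) = 309171$)
$\left(x + \left(-5\right) 25 \left(456 + 643\right)\right) - 202356 = \left(309171 + \left(-5\right) 25 \left(456 + 643\right)\right) - 202356 = \left(309171 - 137375\right) - 202356 = 171796 - 202356 = -30560$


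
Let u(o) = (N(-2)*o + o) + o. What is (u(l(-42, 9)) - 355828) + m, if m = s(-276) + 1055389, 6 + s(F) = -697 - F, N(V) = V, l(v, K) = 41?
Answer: 699134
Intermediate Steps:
s(F) = -703 - F (s(F) = -6 + (-697 - F) = -703 - F)
u(o) = 0 (u(o) = (-2*o + o) + o = -o + o = 0)
m = 1054962 (m = (-703 - 1*(-276)) + 1055389 = (-703 + 276) + 1055389 = -427 + 1055389 = 1054962)
(u(l(-42, 9)) - 355828) + m = (0 - 355828) + 1054962 = -355828 + 1054962 = 699134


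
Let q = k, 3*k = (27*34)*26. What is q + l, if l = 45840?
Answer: 53796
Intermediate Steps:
k = 7956 (k = ((27*34)*26)/3 = (918*26)/3 = (1/3)*23868 = 7956)
q = 7956
q + l = 7956 + 45840 = 53796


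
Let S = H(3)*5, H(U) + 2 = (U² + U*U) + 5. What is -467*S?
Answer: -49035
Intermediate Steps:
H(U) = 3 + 2*U² (H(U) = -2 + ((U² + U*U) + 5) = -2 + ((U² + U²) + 5) = -2 + (2*U² + 5) = -2 + (5 + 2*U²) = 3 + 2*U²)
S = 105 (S = (3 + 2*3²)*5 = (3 + 2*9)*5 = (3 + 18)*5 = 21*5 = 105)
-467*S = -467*105 = -49035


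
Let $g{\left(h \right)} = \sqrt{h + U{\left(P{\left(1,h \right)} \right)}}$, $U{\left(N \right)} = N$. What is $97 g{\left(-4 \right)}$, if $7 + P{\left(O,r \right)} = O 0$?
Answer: $97 i \sqrt{11} \approx 321.71 i$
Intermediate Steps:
$P{\left(O,r \right)} = -7$ ($P{\left(O,r \right)} = -7 + O 0 = -7 + 0 = -7$)
$g{\left(h \right)} = \sqrt{-7 + h}$ ($g{\left(h \right)} = \sqrt{h - 7} = \sqrt{-7 + h}$)
$97 g{\left(-4 \right)} = 97 \sqrt{-7 - 4} = 97 \sqrt{-11} = 97 i \sqrt{11}$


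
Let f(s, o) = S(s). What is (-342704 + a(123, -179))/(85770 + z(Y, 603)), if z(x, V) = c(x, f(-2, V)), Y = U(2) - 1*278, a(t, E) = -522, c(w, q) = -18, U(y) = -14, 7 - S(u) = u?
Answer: -171613/42876 ≈ -4.0025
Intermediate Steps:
S(u) = 7 - u
f(s, o) = 7 - s
Y = -292 (Y = -14 - 1*278 = -14 - 278 = -292)
z(x, V) = -18
(-342704 + a(123, -179))/(85770 + z(Y, 603)) = (-342704 - 522)/(85770 - 18) = -343226/85752 = -343226*1/85752 = -171613/42876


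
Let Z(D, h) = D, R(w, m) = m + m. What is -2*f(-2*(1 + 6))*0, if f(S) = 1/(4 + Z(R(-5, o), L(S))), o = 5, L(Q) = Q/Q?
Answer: 0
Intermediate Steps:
L(Q) = 1
R(w, m) = 2*m
f(S) = 1/14 (f(S) = 1/(4 + 2*5) = 1/(4 + 10) = 1/14)
-2*f(-2*(1 + 6))*0 = -2*1/14*0 = -⅐*0 = 0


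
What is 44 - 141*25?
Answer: -3481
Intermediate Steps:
44 - 141*25 = 44 - 3525 = -3481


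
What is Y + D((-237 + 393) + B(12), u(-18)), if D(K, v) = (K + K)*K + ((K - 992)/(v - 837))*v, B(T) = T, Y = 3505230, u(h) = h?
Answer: 338357762/95 ≈ 3.5617e+6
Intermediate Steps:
D(K, v) = 2*K² + v*(-992 + K)/(-837 + v) (D(K, v) = (2*K)*K + ((-992 + K)/(-837 + v))*v = 2*K² + ((-992 + K)/(-837 + v))*v = 2*K² + v*(-992 + K)/(-837 + v))
Y + D((-237 + 393) + B(12), u(-18)) = 3505230 + (-1674*((-237 + 393) + 12)² - 992*(-18) + ((-237 + 393) + 12)*(-18) + 2*(-18)*((-237 + 393) + 12)²)/(-837 - 18) = 3505230 + (-1674*(156 + 12)² + 17856 + (156 + 12)*(-18) + 2*(-18)*(156 + 12)²)/(-855) = 3505230 - (-1674*168² + 17856 + 168*(-18) + 2*(-18)*168²)/855 = 3505230 - (-1674*28224 + 17856 - 3024 + 2*(-18)*28224)/855 = 3505230 - (-47246976 + 17856 - 3024 - 1016064)/855 = 3505230 - 1/855*(-48248208) = 3505230 + 5360912/95 = 338357762/95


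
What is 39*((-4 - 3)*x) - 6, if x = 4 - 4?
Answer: -6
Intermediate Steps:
x = 0
39*((-4 - 3)*x) - 6 = 39*((-4 - 3)*0) - 6 = 39*(-7*0) - 6 = 39*0 - 6 = 0 - 6 = -6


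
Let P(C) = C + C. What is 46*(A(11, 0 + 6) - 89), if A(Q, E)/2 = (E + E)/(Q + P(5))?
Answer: -28290/7 ≈ -4041.4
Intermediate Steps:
P(C) = 2*C
A(Q, E) = 4*E/(10 + Q) (A(Q, E) = 2*((E + E)/(Q + 2*5)) = 2*((2*E)/(Q + 10)) = 2*((2*E)/(10 + Q)) = 2*(2*E/(10 + Q)) = 4*E/(10 + Q))
46*(A(11, 0 + 6) - 89) = 46*(4*(0 + 6)/(10 + 11) - 89) = 46*(4*6/21 - 89) = 46*(4*6*(1/21) - 89) = 46*(8/7 - 89) = 46*(-615/7) = -28290/7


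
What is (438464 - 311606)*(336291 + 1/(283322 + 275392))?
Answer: 3972568625312825/93119 ≈ 4.2661e+10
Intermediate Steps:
(438464 - 311606)*(336291 + 1/(283322 + 275392)) = 126858*(336291 + 1/558714) = 126858*(187890489775/558714) = 3972568625312825/93119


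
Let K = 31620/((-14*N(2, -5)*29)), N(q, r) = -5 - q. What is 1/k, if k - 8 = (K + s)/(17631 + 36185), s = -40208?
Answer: 38236268/277330265 ≈ 0.13787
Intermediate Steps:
K = 15810/1421 (K = 31620/((-14*(-5 - 1*2)*29)) = 31620/((-14*(-5 - 2)*29)) = 31620/((-14*(-7)*29)) = 31620/((98*29)) = 31620/2842 = 31620*(1/2842) = 15810/1421 ≈ 11.126)
k = 277330265/38236268 (k = 8 + (15810/1421 - 40208)/(17631 + 36185) = 8 - 57119758/1421/53816 = 8 - 57119758/1421*1/53816 = 8 - 28559879/38236268 = 277330265/38236268 ≈ 7.2531)
1/k = 1/(277330265/38236268) = 38236268/277330265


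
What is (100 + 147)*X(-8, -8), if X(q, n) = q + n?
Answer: -3952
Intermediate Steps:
X(q, n) = n + q
(100 + 147)*X(-8, -8) = (100 + 147)*(-8 - 8) = 247*(-16) = -3952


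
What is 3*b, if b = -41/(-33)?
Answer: 41/11 ≈ 3.7273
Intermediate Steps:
b = 41/33 (b = -41*(-1/33) = 41/33 ≈ 1.2424)
3*b = 3*(41/33) = 41/11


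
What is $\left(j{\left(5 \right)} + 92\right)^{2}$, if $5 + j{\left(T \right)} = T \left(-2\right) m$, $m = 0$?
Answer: $7569$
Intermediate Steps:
$j{\left(T \right)} = -5$ ($j{\left(T \right)} = -5 + T \left(-2\right) 0 = -5 + - 2 T 0 = -5 + 0 = -5$)
$\left(j{\left(5 \right)} + 92\right)^{2} = \left(-5 + 92\right)^{2} = 87^{2} = 7569$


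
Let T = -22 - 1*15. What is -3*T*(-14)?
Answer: -1554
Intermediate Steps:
T = -37 (T = -22 - 15 = -37)
-3*T*(-14) = -3*(-37)*(-14) = 111*(-14) = -1554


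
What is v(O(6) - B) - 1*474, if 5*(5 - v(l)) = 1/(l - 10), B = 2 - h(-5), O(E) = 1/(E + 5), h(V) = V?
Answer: -436159/930 ≈ -468.99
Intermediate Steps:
O(E) = 1/(5 + E)
B = 7 (B = 2 - 1*(-5) = 2 + 5 = 7)
v(l) = 5 - 1/(5*(-10 + l)) (v(l) = 5 - 1/(5*(l - 10)) = 5 - 1/(5*(-10 + l)))
v(O(6) - B) - 1*474 = (-251 + 25*(1/(5 + 6) - 1*7))/(5*(-10 + (1/(5 + 6) - 1*7))) - 1*474 = (-251 + 25*(1/11 - 7))/(5*(-10 + (1/11 - 7))) - 474 = (-251 + 25*(-76/11))/(5*(-10 - 76/11)) - 474 = (-251 - 1900/11)/(5*(-186/11)) - 474 = (⅕)*(-11/186)*(-4661/11) - 474 = 4661/930 - 474 = -436159/930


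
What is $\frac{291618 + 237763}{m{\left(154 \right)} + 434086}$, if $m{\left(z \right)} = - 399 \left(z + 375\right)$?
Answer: $\frac{529381}{223015} \approx 2.3737$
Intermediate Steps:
$m{\left(z \right)} = -149625 - 399 z$ ($m{\left(z \right)} = - 399 \left(375 + z\right) = -149625 - 399 z$)
$\frac{291618 + 237763}{m{\left(154 \right)} + 434086} = \frac{291618 + 237763}{\left(-149625 - 61446\right) + 434086} = \frac{529381}{\left(-149625 - 61446\right) + 434086} = \frac{529381}{-211071 + 434086} = \frac{529381}{223015}$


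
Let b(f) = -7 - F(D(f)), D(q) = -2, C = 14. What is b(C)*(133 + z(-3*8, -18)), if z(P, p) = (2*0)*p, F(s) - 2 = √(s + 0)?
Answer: -1197 - 133*I*√2 ≈ -1197.0 - 188.09*I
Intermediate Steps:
F(s) = 2 + √s (F(s) = 2 + √(s + 0) = 2 + √s)
z(P, p) = 0 (z(P, p) = 0*p = 0)
b(f) = -9 - I*√2 (b(f) = -7 - (2 + √(-2)) = -7 - (2 + I*√2) = -7 + (-2 - I*√2) = -9 - I*√2)
b(C)*(133 + z(-3*8, -18)) = (-9 - I*√2)*(133 + 0) = (-9 - I*√2)*133 = -1197 - 133*I*√2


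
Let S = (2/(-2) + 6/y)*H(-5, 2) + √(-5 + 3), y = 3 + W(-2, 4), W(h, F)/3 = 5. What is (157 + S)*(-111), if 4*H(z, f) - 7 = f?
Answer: -34521/2 - 111*I*√2 ≈ -17261.0 - 156.98*I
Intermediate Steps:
W(h, F) = 15 (W(h, F) = 3*5 = 15)
H(z, f) = 7/4 + f/4
y = 18 (y = 3 + 15 = 18)
S = -3/2 + I*√2 (S = (2/(-2) + 6/18)*(7/4 + (¼)*2) + √(-5 + 3) = (2*(-½) + 6*(1/18))*(7/4 + ½) + √(-2) = (-1 + ⅓)*(9/4) + I*√2 = -⅔*9/4 + I*√2 = -3/2 + I*√2 ≈ -1.5 + 1.4142*I)
(157 + S)*(-111) = (157 + (-3/2 + I*√2))*(-111) = (311/2 + I*√2)*(-111) = -34521/2 - 111*I*√2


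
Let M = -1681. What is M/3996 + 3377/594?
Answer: 21037/3996 ≈ 5.2645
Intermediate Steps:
M/3996 + 3377/594 = -1681/3996 + 3377/594 = -1681*1/3996 + 3377*(1/594) = -1681/3996 + 307/54 = 21037/3996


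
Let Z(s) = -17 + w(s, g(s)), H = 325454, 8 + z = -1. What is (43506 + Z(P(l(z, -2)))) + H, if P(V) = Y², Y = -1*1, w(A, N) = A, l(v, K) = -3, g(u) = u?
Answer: 368944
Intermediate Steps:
z = -9 (z = -8 - 1 = -9)
Y = -1
P(V) = 1 (P(V) = (-1)² = 1)
Z(s) = -17 + s
(43506 + Z(P(l(z, -2)))) + H = (43506 + (-17 + 1)) + 325454 = (43506 - 16) + 325454 = 43490 + 325454 = 368944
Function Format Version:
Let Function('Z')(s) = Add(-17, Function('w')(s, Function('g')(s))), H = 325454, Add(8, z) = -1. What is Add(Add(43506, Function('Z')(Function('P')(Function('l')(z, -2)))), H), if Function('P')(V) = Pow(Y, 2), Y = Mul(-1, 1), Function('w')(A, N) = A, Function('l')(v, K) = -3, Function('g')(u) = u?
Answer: 368944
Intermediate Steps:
z = -9 (z = Add(-8, -1) = -9)
Y = -1
Function('P')(V) = 1 (Function('P')(V) = Pow(-1, 2) = 1)
Function('Z')(s) = Add(-17, s)
Add(Add(43506, Function('Z')(Function('P')(Function('l')(z, -2)))), H) = Add(Add(43506, Add(-17, 1)), 325454) = Add(Add(43506, -16), 325454) = Add(43490, 325454) = 368944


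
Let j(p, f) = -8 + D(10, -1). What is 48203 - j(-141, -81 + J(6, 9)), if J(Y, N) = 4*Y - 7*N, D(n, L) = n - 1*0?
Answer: 48201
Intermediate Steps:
D(n, L) = n (D(n, L) = n + 0 = n)
J(Y, N) = -7*N + 4*Y
j(p, f) = 2 (j(p, f) = -8 + 10 = 2)
48203 - j(-141, -81 + J(6, 9)) = 48203 - 1*2 = 48203 - 2 = 48201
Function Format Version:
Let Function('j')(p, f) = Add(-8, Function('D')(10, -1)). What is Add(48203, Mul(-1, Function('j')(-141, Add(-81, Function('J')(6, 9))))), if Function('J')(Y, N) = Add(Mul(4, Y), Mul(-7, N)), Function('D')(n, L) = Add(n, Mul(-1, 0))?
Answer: 48201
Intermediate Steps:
Function('D')(n, L) = n (Function('D')(n, L) = Add(n, 0) = n)
Function('J')(Y, N) = Add(Mul(-7, N), Mul(4, Y))
Function('j')(p, f) = 2 (Function('j')(p, f) = Add(-8, 10) = 2)
Add(48203, Mul(-1, Function('j')(-141, Add(-81, Function('J')(6, 9))))) = Add(48203, Mul(-1, 2)) = Add(48203, -2) = 48201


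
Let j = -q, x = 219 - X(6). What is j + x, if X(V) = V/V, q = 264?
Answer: -46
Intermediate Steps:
X(V) = 1
x = 218 (x = 219 - 1*1 = 219 - 1 = 218)
j = -264 (j = -1*264 = -264)
j + x = -264 + 218 = -46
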